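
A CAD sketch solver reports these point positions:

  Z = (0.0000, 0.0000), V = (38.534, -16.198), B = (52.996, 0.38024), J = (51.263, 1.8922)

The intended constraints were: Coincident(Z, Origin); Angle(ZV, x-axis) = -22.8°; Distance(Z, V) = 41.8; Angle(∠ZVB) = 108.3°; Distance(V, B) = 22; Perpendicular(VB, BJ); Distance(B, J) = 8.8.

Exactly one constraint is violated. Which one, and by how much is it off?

Distance(B, J) = 8.8 — off by 6.50.

Z = (0.00, 0.00) ✓; ZV at -22.80° ✓; |ZV| = 41.80 ✓; ∠ZVB = 108.3° ✓; |VB| = 22.00 ✓; ∠(VB, BJ) = 90.00° ✓; |BJ| = 2.300 ✗.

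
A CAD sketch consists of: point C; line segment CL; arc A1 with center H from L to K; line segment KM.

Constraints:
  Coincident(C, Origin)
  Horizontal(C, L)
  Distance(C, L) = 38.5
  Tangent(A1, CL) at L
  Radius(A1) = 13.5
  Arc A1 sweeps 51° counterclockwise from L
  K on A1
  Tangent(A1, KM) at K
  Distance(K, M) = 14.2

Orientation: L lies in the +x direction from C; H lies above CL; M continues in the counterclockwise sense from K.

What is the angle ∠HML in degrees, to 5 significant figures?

32.096°

On A1, L sits at bearing -90° from H; a 51° counterclockwise sweep puts K at bearing -39°, so K = H + 13.5·(cos -39°, sin -39°) = (48.991, 5.0042). Tangency of A1 to KM means the radius HK is perpendicular to KM, so KM runs along (−sin -39°, cos -39°); with |KM| = 14.2, M = (57.928, 16.040). Then cos ∠HML = MH·ML / (|MH||ML|), giving 32.096°.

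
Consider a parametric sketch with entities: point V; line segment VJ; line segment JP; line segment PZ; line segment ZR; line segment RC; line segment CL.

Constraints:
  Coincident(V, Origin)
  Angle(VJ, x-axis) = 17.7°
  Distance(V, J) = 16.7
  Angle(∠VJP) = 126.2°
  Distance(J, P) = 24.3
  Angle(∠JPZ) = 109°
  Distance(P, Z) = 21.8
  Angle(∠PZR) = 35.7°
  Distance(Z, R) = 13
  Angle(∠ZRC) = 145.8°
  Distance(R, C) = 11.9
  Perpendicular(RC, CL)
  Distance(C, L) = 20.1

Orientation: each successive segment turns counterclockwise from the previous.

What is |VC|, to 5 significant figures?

28.881

V is at the origin; VJ runs at 17.7° with length 16.7, so J = (15.909, 5.0774). ∠VJP = 126.2° gives JP at 71.500° from the x-axis; with |JP| = 24.3, P = (23.620, 28.122). ∠JPZ = 109.0° gives PZ at 142.50° from the x-axis; with |PZ| = 21.8, Z = (6.3248, 41.393). ∠PZR = 35.7° gives ZR at -73.200° from the x-axis; with |ZR| = 13.0, R = (10.082, 28.947). ∠ZRC = 145.8° gives RC at -39.000° from the x-axis; with |RC| = 11.9, C = (19.330, 21.459). Then |VC| = |C − V| = 28.881.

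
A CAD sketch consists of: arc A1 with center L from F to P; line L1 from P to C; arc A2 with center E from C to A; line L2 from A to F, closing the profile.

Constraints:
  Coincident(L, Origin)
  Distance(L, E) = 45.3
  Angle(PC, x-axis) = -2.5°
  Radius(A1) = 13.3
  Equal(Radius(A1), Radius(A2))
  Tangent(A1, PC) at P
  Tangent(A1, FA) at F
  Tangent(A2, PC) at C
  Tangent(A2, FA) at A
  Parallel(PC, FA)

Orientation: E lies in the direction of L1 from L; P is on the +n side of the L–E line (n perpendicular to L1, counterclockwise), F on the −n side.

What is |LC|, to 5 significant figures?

47.212

Tangency of A1 to both parallel lines with radius 13.3 puts P and F at L ± 13.3·n: P = (0.58014, 13.287), F = (-0.58014, -13.287). Equal radii place C and A the same way about E: C = E + 13.3·n = (45.837, 11.311), A = E − 13.3·n = (44.677, -15.263). Then |LC| = |C − L| = 47.212.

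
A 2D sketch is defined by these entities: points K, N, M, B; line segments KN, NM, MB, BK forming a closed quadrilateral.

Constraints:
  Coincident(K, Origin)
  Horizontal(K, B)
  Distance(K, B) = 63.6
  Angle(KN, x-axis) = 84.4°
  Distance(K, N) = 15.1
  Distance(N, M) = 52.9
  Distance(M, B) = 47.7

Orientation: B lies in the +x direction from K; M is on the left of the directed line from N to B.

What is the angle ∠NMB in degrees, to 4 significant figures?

78.71°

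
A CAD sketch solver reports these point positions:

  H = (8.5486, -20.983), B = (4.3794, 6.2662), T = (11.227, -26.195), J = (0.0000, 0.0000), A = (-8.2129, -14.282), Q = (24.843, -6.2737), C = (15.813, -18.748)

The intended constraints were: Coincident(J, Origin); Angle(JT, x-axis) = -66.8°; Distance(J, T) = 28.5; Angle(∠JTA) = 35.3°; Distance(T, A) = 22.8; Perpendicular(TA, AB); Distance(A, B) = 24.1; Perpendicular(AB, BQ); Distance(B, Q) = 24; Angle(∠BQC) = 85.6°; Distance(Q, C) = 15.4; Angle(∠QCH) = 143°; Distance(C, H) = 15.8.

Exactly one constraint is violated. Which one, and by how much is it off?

Distance(C, H) = 15.8 — off by 8.20.

J = (0.00, 0.00) ✓; JT at -66.80° ✓; |JT| = 28.50 ✓; ∠JTA = 35.30° ✓; |TA| = 22.80 ✓; ∠(TA, AB) = 90.00° ✓; |AB| = 24.10 ✓; ∠(AB, BQ) = 90.00° ✓; |BQ| = 24.00 ✓; ∠BQC = 85.60° ✓; |QC| = 15.40 ✓; ∠QCH = 143.0° ✓; |CH| = 7.600 ✗.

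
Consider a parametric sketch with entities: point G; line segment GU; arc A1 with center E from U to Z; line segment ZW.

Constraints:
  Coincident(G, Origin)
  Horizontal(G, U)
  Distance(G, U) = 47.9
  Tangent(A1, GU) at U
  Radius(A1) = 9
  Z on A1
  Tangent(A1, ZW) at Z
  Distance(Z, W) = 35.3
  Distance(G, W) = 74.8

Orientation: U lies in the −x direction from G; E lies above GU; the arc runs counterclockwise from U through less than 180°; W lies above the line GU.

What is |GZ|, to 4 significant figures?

43.04

Checks: |EZ| = 9.000 ✓; ∠(EZ, ZW) = 90.00° ✓; |ZW| = 35.30 ✓; |GW| = 74.80 ✓.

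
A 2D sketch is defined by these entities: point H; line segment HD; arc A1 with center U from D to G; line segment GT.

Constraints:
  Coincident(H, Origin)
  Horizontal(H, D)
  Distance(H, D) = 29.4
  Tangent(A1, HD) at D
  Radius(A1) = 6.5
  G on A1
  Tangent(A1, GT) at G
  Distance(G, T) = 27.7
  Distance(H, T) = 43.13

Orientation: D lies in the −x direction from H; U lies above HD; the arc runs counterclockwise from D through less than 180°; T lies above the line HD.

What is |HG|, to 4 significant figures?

24.01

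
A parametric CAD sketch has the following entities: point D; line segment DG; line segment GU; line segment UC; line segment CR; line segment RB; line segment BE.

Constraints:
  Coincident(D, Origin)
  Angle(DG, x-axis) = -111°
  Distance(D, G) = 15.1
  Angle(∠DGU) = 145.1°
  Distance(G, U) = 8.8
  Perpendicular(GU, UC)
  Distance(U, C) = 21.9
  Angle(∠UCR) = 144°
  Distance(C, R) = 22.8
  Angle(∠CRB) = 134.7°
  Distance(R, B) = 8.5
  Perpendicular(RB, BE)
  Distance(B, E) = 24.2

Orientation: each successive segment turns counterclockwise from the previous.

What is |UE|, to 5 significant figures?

31.017

D is at the origin; DG runs at -111.0° with length 15.1, so G = (-5.4114, -14.097). ∠DGU = 145.1° gives GU at -76.100° from the x-axis; with |GU| = 8.8, U = (-3.2973, -22.639). GU is perpendicular to UC, so UC runs at 13.900°; with |UC| = 21.9, C = (17.961, -17.378). ∠UCR = 144.0° gives CR at 49.900° from the x-axis; with |CR| = 22.8, R = (32.647, 0.061833). ∠CRB = 134.7° gives RB at 95.200° from the x-axis; with |RB| = 8.5, B = (31.877, 8.5268). RB is perpendicular to BE, so BE runs at -174.80°; with |BE| = 24.2, E = (7.7766, 6.3335). Then |UE| = |E − U| = 31.017.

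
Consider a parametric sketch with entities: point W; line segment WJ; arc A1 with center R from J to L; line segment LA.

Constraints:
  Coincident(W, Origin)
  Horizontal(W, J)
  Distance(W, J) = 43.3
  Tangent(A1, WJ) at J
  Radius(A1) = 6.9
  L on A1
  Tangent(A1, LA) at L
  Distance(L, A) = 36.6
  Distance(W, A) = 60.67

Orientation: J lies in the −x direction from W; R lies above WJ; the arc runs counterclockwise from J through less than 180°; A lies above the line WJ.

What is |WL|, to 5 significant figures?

37.311

Checks: ∠(RJ, JW) = 90.00° ✓; |RJ| = 6.900 ✓; |RL| = 6.900 ✓; ∠(RL, LA) = 90.00° ✓; |LA| = 36.60 ✓; |WA| = 60.67 ✓.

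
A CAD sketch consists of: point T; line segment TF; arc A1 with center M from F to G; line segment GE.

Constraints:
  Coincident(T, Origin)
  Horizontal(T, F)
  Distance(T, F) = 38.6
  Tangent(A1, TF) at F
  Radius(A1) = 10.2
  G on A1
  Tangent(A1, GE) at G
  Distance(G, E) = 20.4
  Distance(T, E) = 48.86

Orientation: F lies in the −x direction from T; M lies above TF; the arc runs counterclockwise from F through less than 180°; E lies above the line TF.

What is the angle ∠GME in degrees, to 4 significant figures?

63.43°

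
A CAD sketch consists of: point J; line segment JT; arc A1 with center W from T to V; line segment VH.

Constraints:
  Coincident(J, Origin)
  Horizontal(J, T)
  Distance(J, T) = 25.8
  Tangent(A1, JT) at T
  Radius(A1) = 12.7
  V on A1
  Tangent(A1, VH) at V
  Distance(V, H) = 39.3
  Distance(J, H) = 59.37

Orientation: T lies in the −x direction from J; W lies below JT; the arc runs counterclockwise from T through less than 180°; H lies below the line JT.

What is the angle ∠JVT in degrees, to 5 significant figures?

30.582°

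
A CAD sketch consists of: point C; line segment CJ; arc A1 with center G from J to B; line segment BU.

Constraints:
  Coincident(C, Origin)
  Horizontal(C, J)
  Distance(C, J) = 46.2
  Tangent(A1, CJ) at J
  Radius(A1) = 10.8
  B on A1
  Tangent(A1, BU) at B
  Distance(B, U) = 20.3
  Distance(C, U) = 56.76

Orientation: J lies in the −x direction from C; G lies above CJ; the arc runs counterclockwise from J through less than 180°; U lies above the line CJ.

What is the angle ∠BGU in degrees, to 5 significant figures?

61.986°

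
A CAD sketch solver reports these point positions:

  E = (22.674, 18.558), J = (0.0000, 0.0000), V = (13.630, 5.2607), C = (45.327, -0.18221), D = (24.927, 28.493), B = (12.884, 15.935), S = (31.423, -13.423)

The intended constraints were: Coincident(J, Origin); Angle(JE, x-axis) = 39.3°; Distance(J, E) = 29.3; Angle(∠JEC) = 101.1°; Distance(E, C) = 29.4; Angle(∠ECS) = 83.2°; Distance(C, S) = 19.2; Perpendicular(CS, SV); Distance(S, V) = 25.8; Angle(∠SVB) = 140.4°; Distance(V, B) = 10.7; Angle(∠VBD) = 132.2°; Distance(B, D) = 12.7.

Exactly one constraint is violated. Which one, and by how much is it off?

Distance(B, D) = 12.7 — off by 4.70.

J = (0.00, 0.00) ✓; JE at 39.30° ✓; |JE| = 29.30 ✓; ∠JEC = 101.1° ✓; |EC| = 29.40 ✓; ∠ECS = 83.20° ✓; |CS| = 19.20 ✓; ∠(CS, SV) = 90.00° ✓; |SV| = 25.80 ✓; ∠SVB = 140.4° ✓; |VB| = 10.70 ✓; ∠VBD = 132.2° ✓; |BD| = 17.40 ✗.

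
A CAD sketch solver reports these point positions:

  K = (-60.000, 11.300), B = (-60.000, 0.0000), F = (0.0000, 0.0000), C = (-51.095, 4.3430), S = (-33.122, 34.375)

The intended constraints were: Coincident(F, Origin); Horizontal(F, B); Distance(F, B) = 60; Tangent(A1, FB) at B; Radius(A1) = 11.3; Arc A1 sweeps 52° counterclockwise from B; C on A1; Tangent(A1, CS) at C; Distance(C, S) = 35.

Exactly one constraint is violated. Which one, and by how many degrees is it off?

Tangent(A1, CS) at C — off by 7.10°.

F = (0.00, 0.00) ✓; F.y = 0.00, B.y = 0.00 ✓; |FB| = 60.00 ✓; ∠(KB, BF) = 90.00° ✓; |KB| = 11.30 ✓; bearing(K→C) − bearing(K→B) = 52.00° ✓; |KC| = 11.30 ✓; ∠(KC, CS) = 82.90° ✗; |CS| = 35.00 ✓.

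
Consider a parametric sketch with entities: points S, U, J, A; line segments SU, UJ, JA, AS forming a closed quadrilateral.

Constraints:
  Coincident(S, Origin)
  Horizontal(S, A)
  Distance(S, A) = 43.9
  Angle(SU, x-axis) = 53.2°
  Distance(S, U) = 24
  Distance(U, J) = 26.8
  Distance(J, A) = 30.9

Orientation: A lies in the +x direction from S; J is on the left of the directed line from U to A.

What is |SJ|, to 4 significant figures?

49.25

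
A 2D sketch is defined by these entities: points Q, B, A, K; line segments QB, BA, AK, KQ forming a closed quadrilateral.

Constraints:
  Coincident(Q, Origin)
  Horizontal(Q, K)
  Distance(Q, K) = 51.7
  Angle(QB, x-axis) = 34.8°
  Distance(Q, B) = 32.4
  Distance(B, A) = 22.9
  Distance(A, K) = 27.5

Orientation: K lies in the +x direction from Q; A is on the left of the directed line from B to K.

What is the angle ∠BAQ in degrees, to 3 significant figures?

7.27°

Checks: QB at 34.80° ✓; |BA| = 22.90 ✓; |AK| = 27.50 ✓.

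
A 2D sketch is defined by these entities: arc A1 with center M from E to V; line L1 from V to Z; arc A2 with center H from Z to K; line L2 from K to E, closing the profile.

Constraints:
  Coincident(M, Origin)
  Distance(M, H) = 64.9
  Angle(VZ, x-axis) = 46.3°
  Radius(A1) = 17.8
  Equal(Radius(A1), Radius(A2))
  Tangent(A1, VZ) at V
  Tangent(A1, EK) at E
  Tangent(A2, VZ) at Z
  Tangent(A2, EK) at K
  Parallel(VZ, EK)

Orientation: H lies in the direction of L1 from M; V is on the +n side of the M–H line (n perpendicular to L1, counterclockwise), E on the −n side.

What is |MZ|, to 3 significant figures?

67.3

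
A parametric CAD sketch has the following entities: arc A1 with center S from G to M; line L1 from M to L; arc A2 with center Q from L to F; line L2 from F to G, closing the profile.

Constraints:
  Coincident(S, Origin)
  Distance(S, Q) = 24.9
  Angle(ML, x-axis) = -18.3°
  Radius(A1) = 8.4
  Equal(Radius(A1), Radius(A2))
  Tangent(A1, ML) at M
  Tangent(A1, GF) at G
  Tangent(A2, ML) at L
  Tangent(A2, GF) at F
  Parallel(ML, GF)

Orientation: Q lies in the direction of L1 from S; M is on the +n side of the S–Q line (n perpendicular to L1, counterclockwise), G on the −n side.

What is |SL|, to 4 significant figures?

26.28

Tangency of A1 to both parallel lines with radius 8.4 puts M and G at S ± 8.4·n: M = (2.638, 7.975), G = (-2.638, -7.975). Equal radii place L and F the same way about Q: L = Q + 8.4·n = (26.28, 0.1568), F = Q − 8.4·n = (21.00, -15.79). Then |SL| = |L − S| = 26.28.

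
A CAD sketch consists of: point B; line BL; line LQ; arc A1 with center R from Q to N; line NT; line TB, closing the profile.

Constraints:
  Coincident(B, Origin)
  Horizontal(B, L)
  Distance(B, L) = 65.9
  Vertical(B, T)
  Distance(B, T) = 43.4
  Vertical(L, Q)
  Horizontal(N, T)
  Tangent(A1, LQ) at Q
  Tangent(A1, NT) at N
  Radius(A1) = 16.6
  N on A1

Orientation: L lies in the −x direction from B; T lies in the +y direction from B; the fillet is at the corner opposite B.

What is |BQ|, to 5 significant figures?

71.141

B is at the origin; B and L share the same y with |BL| = 65.9 and L on the −x side, so L = (-65.900, 0.0000). B and T share the same x with |BT| = 43.4 and T on the +y side, so T = (0.0000, 43.400). The virtual corner opposite B is at (-65.900, 43.400). The tangent condition forces RQ to be normal to LQ and tangency of A1 to NT means the radius RN is perpendicular to NT, with radius 16.6, so the center R sits 16.6 in from both sides at R = (-49.300, 26.800). That places the tangent points at Q = (-65.900, 26.800) on LQ and N = (-49.300, 43.400) on NT. Then |BQ| = |Q − B| = 71.141.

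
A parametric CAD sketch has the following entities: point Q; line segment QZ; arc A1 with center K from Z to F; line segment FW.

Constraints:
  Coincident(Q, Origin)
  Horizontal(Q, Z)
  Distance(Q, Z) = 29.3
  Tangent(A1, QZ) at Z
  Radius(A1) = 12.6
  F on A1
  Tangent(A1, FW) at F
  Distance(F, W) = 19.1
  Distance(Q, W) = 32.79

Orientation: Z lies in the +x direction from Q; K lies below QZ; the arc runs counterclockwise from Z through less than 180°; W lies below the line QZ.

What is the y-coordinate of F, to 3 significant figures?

-10.7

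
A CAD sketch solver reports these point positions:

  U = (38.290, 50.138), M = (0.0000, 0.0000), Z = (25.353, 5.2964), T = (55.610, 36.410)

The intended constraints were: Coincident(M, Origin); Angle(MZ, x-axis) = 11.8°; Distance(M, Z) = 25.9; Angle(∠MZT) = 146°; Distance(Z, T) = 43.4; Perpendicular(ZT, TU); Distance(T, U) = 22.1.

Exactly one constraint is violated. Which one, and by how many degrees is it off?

Perpendicular(ZT, TU) — off by 5.80°.

M = (0.00, 0.00) ✓; MZ at 11.80° ✓; |MZ| = 25.90 ✓; ∠MZT = 146.0° ✓; |ZT| = 43.40 ✓; ∠(ZT, TU) = 95.80° ✗; |TU| = 22.10 ✓.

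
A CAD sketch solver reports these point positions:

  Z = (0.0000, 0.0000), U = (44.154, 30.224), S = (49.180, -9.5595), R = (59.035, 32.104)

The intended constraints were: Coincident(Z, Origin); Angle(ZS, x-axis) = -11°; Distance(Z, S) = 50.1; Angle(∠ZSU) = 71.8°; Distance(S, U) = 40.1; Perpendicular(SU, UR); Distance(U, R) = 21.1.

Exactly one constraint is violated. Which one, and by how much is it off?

Distance(U, R) = 21.1 — off by 6.10.

Z = (0.00, 0.00) ✓; ZS at -11.00° ✓; |ZS| = 50.10 ✓; ∠ZSU = 71.80° ✓; |SU| = 40.10 ✓; ∠(SU, UR) = 90.00° ✓; |UR| = 15.00 ✗.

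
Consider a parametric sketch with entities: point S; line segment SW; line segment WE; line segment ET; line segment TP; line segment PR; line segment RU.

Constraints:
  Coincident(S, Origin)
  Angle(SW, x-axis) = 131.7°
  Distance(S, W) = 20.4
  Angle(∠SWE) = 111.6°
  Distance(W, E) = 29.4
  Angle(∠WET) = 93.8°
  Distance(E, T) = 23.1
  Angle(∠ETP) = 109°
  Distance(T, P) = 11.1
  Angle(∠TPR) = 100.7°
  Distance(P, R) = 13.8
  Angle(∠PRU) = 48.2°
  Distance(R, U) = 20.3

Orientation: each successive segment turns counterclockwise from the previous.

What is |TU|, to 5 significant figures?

4.8260

S is at the origin; SW runs at 131.7° with length 20.4, so W = (-13.571, 15.231). ∠SWE = 111.6° gives WE at -159.90° from the x-axis; with |WE| = 29.4, E = (-41.180, 5.1278). ∠WET = 93.8° gives ET at -73.700° from the x-axis; with |ET| = 23.1, T = (-34.697, -17.044). ∠ETP = 109.0° gives TP at -2.7000° from the x-axis; with |TP| = 11.1, P = (-23.609, -17.567). ∠TPR = 100.7° gives PR at 76.600° from the x-axis; with |PR| = 13.8, R = (-20.411, -4.1423). ∠PRU = 48.2° gives RU at -151.60° from the x-axis; with |RU| = 20.3, U = (-38.268, -13.797). Then |TU| = |U − T| = 4.8260.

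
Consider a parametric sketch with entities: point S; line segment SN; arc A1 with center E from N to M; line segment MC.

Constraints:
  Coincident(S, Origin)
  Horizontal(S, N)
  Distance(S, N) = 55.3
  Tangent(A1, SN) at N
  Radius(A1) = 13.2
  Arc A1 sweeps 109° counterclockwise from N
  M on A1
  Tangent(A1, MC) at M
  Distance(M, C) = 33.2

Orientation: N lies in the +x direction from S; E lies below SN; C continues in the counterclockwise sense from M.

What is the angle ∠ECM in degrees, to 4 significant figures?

21.68°

S is at the origin; S and N share the same y with |SN| = 55.3 and N on the +x side, so N = (55.30, 0.000). A1 meets SN tangentially, so EN is at right angles to SN, so E = N + (0, -13.2) = (55.30, -13.20). On A1, N sits at bearing 90° from E; a 109° counterclockwise sweep puts M at bearing 199°, so M = E + 13.2·(cos 199°, sin 199°) = (42.82, -17.50). Tangency of A1 to MC means the radius EM is perpendicular to MC, so MC runs along (−sin 199°, cos 199°); with |MC| = 33.2, C = (53.63, -48.89). Then cos ∠ECM = CE·CM / (|CE||CM|), giving 21.68°.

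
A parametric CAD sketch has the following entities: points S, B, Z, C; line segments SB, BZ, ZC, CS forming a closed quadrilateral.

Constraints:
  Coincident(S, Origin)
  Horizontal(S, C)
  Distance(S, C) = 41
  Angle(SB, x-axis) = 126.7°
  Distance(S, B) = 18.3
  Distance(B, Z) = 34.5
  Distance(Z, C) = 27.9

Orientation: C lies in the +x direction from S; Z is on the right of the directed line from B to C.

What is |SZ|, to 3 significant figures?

16.9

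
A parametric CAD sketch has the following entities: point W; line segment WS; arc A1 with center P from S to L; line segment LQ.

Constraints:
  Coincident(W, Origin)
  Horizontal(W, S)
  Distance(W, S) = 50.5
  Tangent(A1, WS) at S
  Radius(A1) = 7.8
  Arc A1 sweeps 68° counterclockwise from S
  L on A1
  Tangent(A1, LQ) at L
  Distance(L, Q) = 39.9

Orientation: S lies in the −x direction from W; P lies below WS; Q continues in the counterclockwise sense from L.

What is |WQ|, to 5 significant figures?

83.878

W is at the origin; WS is horizontal with |WS| = 50.5 and S on the −x side, so S = (-50.500, 0.0000). A1 meets WS tangentially, so PS is at right angles to WS, so P = S + (0, -7.8) = (-50.500, -7.8000). On A1, S sits at bearing 90° from P; a 68° counterclockwise sweep puts L at bearing 158°, so L = P + 7.8·(cos 158°, sin 158°) = (-57.732, -4.8781). The tangent condition forces PL to be normal to LQ, so LQ runs along (−sin 158°, cos 158°); with |LQ| = 39.9, Q = (-72.679, -41.873). Then |WQ| = |Q − W| = 83.878.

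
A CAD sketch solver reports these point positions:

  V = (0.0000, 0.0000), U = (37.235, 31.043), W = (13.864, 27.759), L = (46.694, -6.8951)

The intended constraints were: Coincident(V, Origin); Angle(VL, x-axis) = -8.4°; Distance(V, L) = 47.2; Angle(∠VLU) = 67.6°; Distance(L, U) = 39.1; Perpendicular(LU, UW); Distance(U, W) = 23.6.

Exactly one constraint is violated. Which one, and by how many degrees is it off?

Perpendicular(LU, UW) — off by 6.00°.

V = (0.00, 0.00) ✓; VL at -8.400° ✓; |VL| = 47.20 ✓; ∠VLU = 67.60° ✓; |LU| = 39.10 ✓; ∠(LU, UW) = 84.00° ✗; |UW| = 23.60 ✓.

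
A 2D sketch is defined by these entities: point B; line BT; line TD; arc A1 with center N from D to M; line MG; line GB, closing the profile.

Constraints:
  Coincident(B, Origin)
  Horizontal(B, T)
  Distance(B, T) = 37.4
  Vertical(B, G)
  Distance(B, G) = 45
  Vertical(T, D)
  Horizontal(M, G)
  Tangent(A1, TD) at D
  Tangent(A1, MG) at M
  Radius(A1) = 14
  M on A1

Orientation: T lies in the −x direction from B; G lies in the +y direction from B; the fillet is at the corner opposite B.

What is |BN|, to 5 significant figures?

38.840

B is at the origin; B and T share the same y with |BT| = 37.4 and T on the −x side, so T = (-37.400, 0.0000). BG is vertical with |BG| = 45.0 and G on the +y side, so G = (0.0000, 45.000). The virtual corner opposite B is at (-37.400, 45.000). Since A1 is tangent to TD there, ND ⟂ TD and tangency of A1 to MG means the radius NM is perpendicular to MG, with radius 14.0, so the center N sits 14.0 in from both sides at N = (-23.400, 31.000). Then |BN| = |N − B| = 38.840.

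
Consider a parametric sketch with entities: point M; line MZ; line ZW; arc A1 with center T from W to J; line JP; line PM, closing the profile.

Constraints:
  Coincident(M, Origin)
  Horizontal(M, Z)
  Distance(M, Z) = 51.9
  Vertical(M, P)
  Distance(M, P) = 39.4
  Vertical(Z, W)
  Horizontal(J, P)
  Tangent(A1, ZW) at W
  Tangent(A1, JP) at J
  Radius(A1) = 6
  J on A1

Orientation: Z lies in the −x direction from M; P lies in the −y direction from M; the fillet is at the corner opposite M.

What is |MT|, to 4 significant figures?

56.77

M is at the origin; M and Z share the same y with |MZ| = 51.9 and Z on the −x side, so Z = (-51.90, 0.000). M and P share the same x with |MP| = 39.4 and P on the −y side, so P = (0.000, -39.40). The virtual corner opposite M is at (-51.90, -39.40). Since A1 is tangent to ZW there, TW ⟂ ZW and A1 meets JP tangentially, so TJ is at right angles to JP, with radius 6.0, so the center T sits 6.0 in from both sides at T = (-45.90, -33.40). Then |MT| = |T − M| = 56.77.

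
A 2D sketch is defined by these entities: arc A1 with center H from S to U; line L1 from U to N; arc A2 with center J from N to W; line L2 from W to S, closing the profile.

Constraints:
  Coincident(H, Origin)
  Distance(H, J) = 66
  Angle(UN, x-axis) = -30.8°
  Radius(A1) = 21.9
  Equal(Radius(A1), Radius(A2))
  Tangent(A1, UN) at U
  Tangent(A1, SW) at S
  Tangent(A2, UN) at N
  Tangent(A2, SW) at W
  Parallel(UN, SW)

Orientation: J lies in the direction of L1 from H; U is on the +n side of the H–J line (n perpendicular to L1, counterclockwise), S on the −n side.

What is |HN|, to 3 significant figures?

69.5

The slot axis is L1's direction at -30.8°, so u = (cos -30.8°, sin -30.8°) = (0.859, -0.512) and n = (−sin -30.8°, cos -30.8°) = (0.512, 0.859). H is at the origin and J lies 66.0 along u from H, so J = 66.0·u = (56.7, -33.8). Tangency of A1 to both parallel lines with radius 21.9 puts U and S at H ± 21.9·n: U = (11.2, 18.8), S = (-11.2, -18.8). Equal radii place N and W the same way about J: N = J + 21.9·n = (67.9, -15.0), W = J − 21.9·n = (45.5, -52.6). Then |HN| = |N − H| = 69.5.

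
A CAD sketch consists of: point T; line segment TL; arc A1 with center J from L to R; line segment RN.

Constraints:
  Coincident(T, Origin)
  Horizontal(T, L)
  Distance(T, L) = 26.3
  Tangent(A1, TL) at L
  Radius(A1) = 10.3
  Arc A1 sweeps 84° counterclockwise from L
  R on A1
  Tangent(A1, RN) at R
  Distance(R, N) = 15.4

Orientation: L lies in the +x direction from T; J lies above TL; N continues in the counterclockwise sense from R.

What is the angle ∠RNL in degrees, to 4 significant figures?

19.78°

T is at the origin; T and L share the same y with |TL| = 26.3 and L on the +x side, so L = (26.30, 0.000). Tangency of A1 to TL means the radius JL is perpendicular to TL, so J = L + (0, 10.3) = (26.30, 10.30). On A1, L sits at bearing -90° from J; an 84° counterclockwise sweep puts R at bearing -6°, so R = J + 10.3·(cos -6°, sin -6°) = (36.54, 9.223). Since A1 is tangent to RN there, JR ⟂ RN, so RN runs along (−sin -6°, cos -6°); with |RN| = 15.4, N = (38.15, 24.54). Then cos ∠RNL = NR·NL / (|NR||NL|), giving 19.78°.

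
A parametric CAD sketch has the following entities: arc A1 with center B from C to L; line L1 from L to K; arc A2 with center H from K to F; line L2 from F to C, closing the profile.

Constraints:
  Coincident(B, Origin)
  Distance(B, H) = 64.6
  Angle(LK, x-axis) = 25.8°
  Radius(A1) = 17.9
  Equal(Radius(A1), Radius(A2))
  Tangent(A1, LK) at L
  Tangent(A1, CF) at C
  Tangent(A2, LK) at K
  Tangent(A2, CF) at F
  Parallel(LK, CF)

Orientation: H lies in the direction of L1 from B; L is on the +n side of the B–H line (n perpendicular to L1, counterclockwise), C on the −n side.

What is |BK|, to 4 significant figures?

67.03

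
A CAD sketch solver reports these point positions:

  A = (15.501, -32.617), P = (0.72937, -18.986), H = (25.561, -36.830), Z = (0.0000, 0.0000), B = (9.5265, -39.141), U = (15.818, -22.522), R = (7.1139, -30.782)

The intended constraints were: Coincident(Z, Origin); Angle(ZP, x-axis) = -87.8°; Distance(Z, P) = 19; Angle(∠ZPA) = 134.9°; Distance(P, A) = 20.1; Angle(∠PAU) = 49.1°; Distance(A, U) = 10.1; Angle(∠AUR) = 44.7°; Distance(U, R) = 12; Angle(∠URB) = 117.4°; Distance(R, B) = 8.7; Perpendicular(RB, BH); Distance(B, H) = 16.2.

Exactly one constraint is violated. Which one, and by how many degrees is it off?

Perpendicular(RB, BH) — off by 7.90°.

Z = (0.00, 0.00) ✓; ZP at -87.80° ✓; |ZP| = 19.00 ✓; ∠ZPA = 134.9° ✓; |PA| = 20.10 ✓; ∠PAU = 49.10° ✓; |AU| = 10.10 ✓; ∠AUR = 44.70° ✓; |UR| = 12.00 ✓; ∠URB = 117.4° ✓; |RB| = 8.700 ✓; ∠(RB, BH) = 82.10° ✗; |BH| = 16.20 ✓.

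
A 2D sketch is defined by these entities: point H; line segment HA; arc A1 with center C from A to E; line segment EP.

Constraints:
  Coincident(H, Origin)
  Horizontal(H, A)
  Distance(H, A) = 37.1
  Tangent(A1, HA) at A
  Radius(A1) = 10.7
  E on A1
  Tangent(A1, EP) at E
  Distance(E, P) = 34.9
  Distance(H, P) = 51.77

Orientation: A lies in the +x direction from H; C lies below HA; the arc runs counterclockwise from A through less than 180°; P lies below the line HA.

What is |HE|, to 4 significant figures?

28.36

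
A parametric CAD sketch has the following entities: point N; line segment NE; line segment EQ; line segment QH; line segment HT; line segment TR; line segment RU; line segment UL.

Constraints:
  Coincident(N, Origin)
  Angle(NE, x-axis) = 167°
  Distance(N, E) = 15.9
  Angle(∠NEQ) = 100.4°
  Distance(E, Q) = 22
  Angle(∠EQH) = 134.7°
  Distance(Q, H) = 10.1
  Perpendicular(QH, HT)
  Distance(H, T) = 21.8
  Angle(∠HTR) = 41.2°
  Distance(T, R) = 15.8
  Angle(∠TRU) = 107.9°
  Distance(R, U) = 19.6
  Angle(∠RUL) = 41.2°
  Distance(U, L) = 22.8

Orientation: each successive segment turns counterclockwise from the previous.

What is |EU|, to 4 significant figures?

33.84

∠HTR = 41.2° gives TR at 160.7° from the x-axis; with |TR| = 15.8, R = (-15.15, -12.63). ∠TRU = 107.9° gives RU at -127.2° from the x-axis; with |RU| = 19.6, U = (-27.00, -28.24). Then |EU| = |U − E| = 33.84.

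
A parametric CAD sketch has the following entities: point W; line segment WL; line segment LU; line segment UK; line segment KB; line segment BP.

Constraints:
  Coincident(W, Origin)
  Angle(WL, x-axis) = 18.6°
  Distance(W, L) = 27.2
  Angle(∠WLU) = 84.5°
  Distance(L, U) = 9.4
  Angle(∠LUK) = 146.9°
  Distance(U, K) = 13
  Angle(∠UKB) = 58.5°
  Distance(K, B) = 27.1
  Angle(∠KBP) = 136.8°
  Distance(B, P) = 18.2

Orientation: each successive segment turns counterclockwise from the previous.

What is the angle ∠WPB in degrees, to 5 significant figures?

12.175°

∠UKB = 58.5° gives KB at -91.300° from the x-axis; with |KB| = 27.1, B = (10.399, -2.7945). ∠KBP = 136.8° gives BP at -48.100° from the x-axis; with |BP| = 18.2, P = (22.553, -16.341). Then cos ∠WPB = PW·PB / (|PW||PB|), giving 12.175°.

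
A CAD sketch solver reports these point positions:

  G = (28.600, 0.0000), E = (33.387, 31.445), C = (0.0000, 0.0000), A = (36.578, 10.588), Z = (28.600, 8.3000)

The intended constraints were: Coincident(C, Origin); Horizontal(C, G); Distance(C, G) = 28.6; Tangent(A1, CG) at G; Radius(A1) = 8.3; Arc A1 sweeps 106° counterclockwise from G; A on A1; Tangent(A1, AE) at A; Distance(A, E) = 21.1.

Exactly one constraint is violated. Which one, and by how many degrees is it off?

Tangent(A1, AE) at A — off by 7.30°.

C = (0.00, 0.00) ✓; C.y = 0.00, G.y = 0.00 ✓; |CG| = 28.60 ✓; ∠(ZG, GC) = 90.00° ✓; |ZG| = 8.300 ✓; bearing(Z→A) − bearing(Z→G) = 106.0° ✓; |ZA| = 8.300 ✓; ∠(ZA, AE) = 97.30° ✗; |AE| = 21.10 ✓.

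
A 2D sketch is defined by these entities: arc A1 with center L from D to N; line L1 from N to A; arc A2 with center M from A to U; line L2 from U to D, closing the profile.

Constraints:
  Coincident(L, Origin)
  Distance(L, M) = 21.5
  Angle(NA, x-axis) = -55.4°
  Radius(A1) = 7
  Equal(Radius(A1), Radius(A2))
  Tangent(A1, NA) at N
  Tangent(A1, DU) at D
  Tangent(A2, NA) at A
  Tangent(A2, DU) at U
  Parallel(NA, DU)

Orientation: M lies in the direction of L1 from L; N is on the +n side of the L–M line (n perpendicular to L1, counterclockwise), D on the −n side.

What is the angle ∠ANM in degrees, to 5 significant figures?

18.034°

Tangency of A1 to both parallel lines with radius 7.0 puts N and D at L ± 7.0·n: N = (5.7620, 3.9749), D = (-5.7620, -3.9749). Equal radii place A and U the same way about M: A = M + 7.0·n = (17.971, -13.723), U = M − 7.0·n = (6.4467, -21.672). Then cos ∠ANM = NA·NM / (|NA||NM|), giving 18.034°.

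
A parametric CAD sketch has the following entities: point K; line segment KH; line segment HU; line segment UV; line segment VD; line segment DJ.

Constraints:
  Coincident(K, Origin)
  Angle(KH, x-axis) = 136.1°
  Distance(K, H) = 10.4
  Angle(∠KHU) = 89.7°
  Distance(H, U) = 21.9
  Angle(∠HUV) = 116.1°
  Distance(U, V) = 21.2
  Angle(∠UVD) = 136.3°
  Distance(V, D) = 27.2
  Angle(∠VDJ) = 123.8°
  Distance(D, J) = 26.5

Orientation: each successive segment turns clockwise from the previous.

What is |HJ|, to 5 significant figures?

52.415

∠UVD = 136.3° gives VD at -61.800° from the x-axis; with |VD| = 27.2, D = (40.778, -7.6461). ∠VDJ = 123.8° gives DJ at -118.00° from the x-axis; with |DJ| = 26.5, J = (28.338, -31.044). Then |HJ| = |J − H| = 52.415.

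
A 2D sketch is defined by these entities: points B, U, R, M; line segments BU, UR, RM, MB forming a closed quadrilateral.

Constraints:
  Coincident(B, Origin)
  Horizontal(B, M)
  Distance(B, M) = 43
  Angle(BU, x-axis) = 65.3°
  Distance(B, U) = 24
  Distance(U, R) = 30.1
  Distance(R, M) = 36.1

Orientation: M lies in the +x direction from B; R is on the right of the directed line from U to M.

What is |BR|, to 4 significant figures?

11.36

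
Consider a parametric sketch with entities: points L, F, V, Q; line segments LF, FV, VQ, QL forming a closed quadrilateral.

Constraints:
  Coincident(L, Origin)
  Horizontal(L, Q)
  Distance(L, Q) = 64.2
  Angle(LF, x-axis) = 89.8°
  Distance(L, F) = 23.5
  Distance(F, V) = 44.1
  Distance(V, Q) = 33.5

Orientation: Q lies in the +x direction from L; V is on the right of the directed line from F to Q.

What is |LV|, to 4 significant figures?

32.39

Checks: |FV| = 44.10 ✓; |VQ| = 33.50 ✓.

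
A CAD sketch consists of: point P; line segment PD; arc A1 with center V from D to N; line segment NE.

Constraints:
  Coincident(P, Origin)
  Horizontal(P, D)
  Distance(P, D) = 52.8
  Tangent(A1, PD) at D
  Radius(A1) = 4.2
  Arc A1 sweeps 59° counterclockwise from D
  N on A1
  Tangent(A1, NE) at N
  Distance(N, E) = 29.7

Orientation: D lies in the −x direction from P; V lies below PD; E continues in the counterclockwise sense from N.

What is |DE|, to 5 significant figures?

33.362

On A1, D sits at bearing 90° from V; a 59° counterclockwise sweep puts N at bearing 149°, so N = V + 4.2·(cos 149°, sin 149°) = (-56.400, -2.0368). Tangency of A1 to NE means the radius VN is perpendicular to NE, so NE runs along (−sin 149°, cos 149°); with |NE| = 29.7, E = (-71.697, -27.495). Then |DE| = |E − D| = 33.362.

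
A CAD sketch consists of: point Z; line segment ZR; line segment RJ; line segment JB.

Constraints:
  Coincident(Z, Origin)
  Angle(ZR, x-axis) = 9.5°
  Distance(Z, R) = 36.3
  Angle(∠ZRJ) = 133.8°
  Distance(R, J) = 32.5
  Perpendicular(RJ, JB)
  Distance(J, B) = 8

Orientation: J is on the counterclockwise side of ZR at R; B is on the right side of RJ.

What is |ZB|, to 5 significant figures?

67.009

Z is at the origin; ZR runs at 9.5° with length 36.3, so R = 36.3·(cos 9.5°, sin 9.5°) = (35.802, 5.9912). ∠ZRJ = 133.8°, so RJ runs at 9.5° + (180° − 133.8°) = 55.700° from the x-axis; with |RJ| = 32.5, J = R + 32.5·(cos 55.700°, sin 55.700°) = (54.117, 32.839). RJ is perpendicular to JB; with |JB| = 8.0 on the right of RJ, B = J + 8.0·(0.82610, -0.56353) = (60.726, 28.331). Then |ZB| = |B − Z| = 67.009.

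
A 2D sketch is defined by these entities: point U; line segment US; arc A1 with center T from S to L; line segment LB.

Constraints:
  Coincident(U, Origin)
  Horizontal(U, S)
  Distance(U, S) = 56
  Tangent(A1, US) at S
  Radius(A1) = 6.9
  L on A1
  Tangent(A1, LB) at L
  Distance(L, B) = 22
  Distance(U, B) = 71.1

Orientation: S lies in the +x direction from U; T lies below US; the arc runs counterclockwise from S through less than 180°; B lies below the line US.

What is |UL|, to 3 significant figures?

52.1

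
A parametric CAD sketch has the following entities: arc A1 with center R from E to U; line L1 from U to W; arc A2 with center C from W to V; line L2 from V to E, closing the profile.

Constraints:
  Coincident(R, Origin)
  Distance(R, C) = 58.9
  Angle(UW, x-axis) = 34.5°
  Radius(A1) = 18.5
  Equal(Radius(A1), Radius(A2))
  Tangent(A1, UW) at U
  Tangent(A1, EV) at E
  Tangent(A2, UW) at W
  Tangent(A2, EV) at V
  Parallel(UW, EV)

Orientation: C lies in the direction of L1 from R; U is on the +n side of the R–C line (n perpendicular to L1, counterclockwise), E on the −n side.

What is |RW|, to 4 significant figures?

61.74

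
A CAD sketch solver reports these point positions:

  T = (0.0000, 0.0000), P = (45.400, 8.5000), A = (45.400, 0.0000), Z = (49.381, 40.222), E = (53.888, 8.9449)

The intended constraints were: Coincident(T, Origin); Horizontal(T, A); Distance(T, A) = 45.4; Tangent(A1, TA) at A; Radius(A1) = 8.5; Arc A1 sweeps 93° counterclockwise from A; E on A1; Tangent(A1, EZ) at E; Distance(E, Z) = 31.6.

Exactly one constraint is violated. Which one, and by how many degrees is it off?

Tangent(A1, EZ) at E — off by 5.20°.

T = (0.00, 0.00) ✓; T.y = 0.00, A.y = 0.00 ✓; |TA| = 45.40 ✓; ∠(PA, AT) = 90.00° ✓; |PA| = 8.500 ✓; bearing(P→E) − bearing(P→A) = 93.00° ✓; |PE| = 8.500 ✓; ∠(PE, EZ) = 84.80° ✗; |EZ| = 31.60 ✓.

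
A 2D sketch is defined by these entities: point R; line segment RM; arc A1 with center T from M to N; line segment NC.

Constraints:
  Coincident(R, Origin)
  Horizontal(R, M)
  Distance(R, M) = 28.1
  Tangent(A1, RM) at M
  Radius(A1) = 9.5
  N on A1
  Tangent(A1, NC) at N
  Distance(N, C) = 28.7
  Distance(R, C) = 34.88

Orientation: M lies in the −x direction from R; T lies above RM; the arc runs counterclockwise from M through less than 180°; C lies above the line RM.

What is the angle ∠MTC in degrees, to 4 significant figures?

142.5°

R is at the origin; RM is horizontal with |RM| = 28.1 and M on the −x side, so M = (-28.10, 0.000). A1 meets RM tangentially, so TM is at right angles to RM, so T = M + (0, 9.5) = (-28.10, 9.500). Since TN ⟂ NC (tangency), |TC| = √(9.5² + 28.7²) = 30.23 regardless of where N sits on A1. So C lies on both circle(R, 34.88) and circle(T, 30.23); the above-RM intersection is C = (-9.716, 33.50). N is the foot of the tangent from C: N = (-19.13, 6.386).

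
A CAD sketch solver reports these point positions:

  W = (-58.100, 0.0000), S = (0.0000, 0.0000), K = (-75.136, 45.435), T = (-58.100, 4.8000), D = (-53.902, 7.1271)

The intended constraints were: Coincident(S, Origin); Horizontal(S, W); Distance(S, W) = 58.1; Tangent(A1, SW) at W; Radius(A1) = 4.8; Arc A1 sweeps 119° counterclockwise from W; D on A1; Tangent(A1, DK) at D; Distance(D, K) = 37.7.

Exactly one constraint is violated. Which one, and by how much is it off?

Distance(D, K) = 37.7 — off by 6.10.

S = (0.00, 0.00) ✓; S.y = 0.00, W.y = 0.00 ✓; |SW| = 58.10 ✓; ∠(TW, WS) = 90.00° ✓; |TW| = 4.800 ✓; bearing(T→D) − bearing(T→W) = 119.0° ✓; |TD| = 4.800 ✓; ∠(TD, DK) = 90.00° ✓; |DK| = 43.80 ✗.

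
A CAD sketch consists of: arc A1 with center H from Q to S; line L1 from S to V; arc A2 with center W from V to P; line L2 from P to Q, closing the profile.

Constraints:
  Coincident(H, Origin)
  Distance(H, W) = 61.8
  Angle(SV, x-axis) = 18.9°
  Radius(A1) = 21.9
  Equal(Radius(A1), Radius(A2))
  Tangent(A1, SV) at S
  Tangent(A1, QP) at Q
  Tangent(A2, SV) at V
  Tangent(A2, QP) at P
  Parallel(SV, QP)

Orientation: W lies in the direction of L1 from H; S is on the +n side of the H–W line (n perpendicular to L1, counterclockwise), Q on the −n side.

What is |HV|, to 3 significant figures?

65.6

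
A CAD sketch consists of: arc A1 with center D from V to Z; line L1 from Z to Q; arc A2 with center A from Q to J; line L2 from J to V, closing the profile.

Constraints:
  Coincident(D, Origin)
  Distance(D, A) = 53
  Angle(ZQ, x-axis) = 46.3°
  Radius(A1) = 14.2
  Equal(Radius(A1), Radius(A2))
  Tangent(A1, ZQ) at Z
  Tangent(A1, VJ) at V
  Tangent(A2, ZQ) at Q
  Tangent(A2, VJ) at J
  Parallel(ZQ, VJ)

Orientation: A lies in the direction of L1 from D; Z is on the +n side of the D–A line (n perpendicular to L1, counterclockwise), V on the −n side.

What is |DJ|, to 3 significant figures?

54.9

Tangency of A1 to both parallel lines with radius 14.2 puts Z and V at D ± 14.2·n: Z = (-10.3, 9.81), V = (10.3, -9.81). Equal radii place Q and J the same way about A: Q = A + 14.2·n = (26.4, 48.1), J = A − 14.2·n = (46.9, 28.5). Then |DJ| = |J − D| = 54.9.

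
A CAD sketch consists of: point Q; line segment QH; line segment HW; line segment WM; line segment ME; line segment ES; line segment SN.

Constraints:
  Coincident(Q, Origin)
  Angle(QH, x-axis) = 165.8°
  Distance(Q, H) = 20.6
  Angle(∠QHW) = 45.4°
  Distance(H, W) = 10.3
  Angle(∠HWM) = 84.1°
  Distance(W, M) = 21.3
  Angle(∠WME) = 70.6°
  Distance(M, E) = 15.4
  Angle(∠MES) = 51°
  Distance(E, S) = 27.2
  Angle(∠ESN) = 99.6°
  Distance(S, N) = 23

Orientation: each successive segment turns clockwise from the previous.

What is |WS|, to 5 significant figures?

8.8548

∠WME = 70.6° gives ME at -174.10° from the x-axis; with |ME| = 15.4, E = (-17.376, -10.451). ∠MES = 51.0° gives ES at 56.900° from the x-axis; with |ES| = 27.2, S = (-2.5220, 12.335). Then |WS| = |S − W| = 8.8548.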